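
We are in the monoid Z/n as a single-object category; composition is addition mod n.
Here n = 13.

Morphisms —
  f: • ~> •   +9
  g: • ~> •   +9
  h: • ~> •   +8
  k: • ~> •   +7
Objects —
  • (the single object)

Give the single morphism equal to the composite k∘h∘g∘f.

  0 +9≡9 +9≡5 +8≡0 +7≡7  (mod 13)
result: +7

Answer: +7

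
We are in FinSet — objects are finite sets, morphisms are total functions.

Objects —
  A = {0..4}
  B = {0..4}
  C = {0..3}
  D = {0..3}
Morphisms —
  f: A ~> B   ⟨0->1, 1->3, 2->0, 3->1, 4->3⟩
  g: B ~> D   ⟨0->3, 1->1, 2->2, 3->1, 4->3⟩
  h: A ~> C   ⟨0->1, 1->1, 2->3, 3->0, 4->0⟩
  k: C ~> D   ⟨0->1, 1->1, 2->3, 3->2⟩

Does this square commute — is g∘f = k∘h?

Along f;g (path 1):
  0 f~>1 g~>1
  1 f~>3 g~>1
  2 f~>0 g~>3
  3 f~>1 g~>1
  4 f~>3 g~>1
  ⟦path⟧₁ = ⟨0->1, 1->1, 2->3, 3->1, 4->1⟩
Along h;k (path 2):
  0 h~>1 k~>1
  1 h~>1 k~>1
  2 h~>3 k~>2
  3 h~>0 k~>1
  4 h~>0 k~>1
  ⟦path⟧₂ = ⟨0->1, 1->1, 2->2, 3->1, 4->1⟩
Equal? differ; not commutative

Answer: DOES NOT COMMUTE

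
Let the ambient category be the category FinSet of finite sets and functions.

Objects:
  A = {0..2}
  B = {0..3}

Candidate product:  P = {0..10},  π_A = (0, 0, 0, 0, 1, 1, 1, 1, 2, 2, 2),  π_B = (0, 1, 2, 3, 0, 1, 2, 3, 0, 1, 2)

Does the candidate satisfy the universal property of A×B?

Answer: NOT A VALID PRODUCT — |P|=11 ≠ |A|·|B|=12

Derivation:
|A|·|B| = 3·4 = 12;  |P| = 11
  → cardinalities differ; no bijection possible.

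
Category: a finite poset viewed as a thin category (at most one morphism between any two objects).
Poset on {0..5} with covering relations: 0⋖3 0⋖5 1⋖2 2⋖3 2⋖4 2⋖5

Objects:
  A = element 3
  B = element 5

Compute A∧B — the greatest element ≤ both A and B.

Lower bounds of A=3 and B=5: {0,1,2}
  maximal lower bounds 0 and 2 are incomparable: neither 0≤2 nor 2≤0
→ no greatest lower bound exists

Answer: NO MEET EXISTS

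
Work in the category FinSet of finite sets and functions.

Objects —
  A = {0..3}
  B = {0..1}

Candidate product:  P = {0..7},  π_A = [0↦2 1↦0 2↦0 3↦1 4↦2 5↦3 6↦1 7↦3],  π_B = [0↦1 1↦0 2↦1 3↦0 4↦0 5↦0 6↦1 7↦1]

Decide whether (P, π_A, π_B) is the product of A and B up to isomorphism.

|A|·|B| = 4·2 = 8;  |P| = 8
Check the pairing map k ↦ (π_A(k), π_B(k)):
  0 ↦ (2,1)
  1 ↦ (0,0)
  2 ↦ (0,1)
  3 ↦ (1,0)
  4 ↦ (2,0)
  5 ↦ (3,0)
  6 ↦ (1,1)
  7 ↦ (3,1)
distinct pairs in image: 8 / 8 needed
  → bijection onto A×B; projections well-typed.

Answer: VALID PRODUCT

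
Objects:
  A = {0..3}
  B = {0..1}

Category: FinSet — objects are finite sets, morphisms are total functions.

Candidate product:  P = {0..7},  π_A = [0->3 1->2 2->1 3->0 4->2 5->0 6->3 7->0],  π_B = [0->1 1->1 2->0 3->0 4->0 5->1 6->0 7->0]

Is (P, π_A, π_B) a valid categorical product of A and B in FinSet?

|A|·|B| = 4·2 = 8;  |P| = 8
Check the pairing map k ↦ (π_A(k), π_B(k)):
  0 -> (3,1)
  1 -> (2,1)
  2 -> (1,0)
  3 -> (0,0)
  4 -> (2,0)
  5 -> (0,1)
  6 -> (3,0)
  7 -> (0,0)  ✗ repeats pair of k=3
distinct pairs in image: 7 / 8 needed
  → (0,0) hit at k=3 and k=7

Answer: NOT A VALID PRODUCT — duplicate pair at indices 7,3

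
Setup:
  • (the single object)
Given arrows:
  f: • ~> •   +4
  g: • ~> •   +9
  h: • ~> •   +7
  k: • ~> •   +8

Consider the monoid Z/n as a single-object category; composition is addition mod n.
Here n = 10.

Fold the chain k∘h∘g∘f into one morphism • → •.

  0 +4≡4 +9≡3 +7≡0 +8≡8  (mod 10)
⟦path⟧: +8

Answer: +8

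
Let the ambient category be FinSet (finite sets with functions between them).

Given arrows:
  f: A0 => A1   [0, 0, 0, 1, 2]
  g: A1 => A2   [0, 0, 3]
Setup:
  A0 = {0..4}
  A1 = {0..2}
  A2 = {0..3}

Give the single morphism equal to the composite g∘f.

  0 f=>0 g=>0
  1 f=>0 g=>0
  2 f=>0 g=>0
  3 f=>1 g=>0
  4 f=>2 g=>3
result: [0, 0, 0, 0, 3]

Answer: [0, 0, 0, 0, 3]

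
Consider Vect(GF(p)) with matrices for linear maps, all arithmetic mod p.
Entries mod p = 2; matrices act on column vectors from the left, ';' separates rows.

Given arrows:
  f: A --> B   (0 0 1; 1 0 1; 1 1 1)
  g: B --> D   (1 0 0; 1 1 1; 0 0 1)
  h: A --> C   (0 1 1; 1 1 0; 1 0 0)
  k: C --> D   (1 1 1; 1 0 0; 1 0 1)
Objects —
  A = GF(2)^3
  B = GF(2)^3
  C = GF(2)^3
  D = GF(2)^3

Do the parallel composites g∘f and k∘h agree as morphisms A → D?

Path 1 = f;g:
  e0=⟨1,0,0⟩ f-->⟨0,1,1⟩ g-->⟨0,0,1⟩
  e1=⟨0,1,0⟩ f-->⟨0,0,1⟩ g-->⟨0,1,1⟩
  e2=⟨0,0,1⟩ f-->⟨1,1,1⟩ g-->⟨1,1,1⟩
  ⟦path⟧₁ = (0 0 1; 0 1 1; 1 1 1)
Path 2 = h;k:
  e0=⟨1,0,0⟩ h-->⟨0,1,1⟩ k-->⟨0,0,1⟩
  e1=⟨0,1,0⟩ h-->⟨1,1,0⟩ k-->⟨0,1,1⟩
  e2=⟨0,0,1⟩ h-->⟨1,0,0⟩ k-->⟨1,1,1⟩
  ⟦path⟧₂ = (0 0 1; 0 1 1; 1 1 1)
Equal? same morphism ✓

Answer: COMMUTES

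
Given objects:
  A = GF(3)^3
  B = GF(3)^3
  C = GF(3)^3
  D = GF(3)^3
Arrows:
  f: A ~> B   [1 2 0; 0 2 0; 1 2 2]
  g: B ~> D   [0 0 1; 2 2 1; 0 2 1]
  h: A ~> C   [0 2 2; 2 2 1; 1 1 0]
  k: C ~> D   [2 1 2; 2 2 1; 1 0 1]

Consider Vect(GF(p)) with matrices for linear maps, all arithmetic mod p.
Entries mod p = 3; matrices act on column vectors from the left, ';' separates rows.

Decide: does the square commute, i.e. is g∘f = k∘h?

Answer: DOES NOT COMMUTE

Derivation:
Along f;g (path 1):
  e0=(1,0,0) f~>(1,0,1) g~>(1,0,1)
  e1=(0,1,0) f~>(2,2,2) g~>(2,1,0)
  e2=(0,0,1) f~>(0,0,2) g~>(2,2,2)
  composite₁ = [1 2 2; 0 1 2; 1 0 2]
Along h;k (path 2):
  e0=(1,0,0) h~>(0,2,1) k~>(1,2,1)
  e1=(0,1,0) h~>(2,2,1) k~>(2,0,0)
  e2=(0,0,1) h~>(2,1,0) k~>(2,0,2)
  composite₂ = [1 2 2; 2 0 0; 1 0 2]
Equal? distinct morphisms ✗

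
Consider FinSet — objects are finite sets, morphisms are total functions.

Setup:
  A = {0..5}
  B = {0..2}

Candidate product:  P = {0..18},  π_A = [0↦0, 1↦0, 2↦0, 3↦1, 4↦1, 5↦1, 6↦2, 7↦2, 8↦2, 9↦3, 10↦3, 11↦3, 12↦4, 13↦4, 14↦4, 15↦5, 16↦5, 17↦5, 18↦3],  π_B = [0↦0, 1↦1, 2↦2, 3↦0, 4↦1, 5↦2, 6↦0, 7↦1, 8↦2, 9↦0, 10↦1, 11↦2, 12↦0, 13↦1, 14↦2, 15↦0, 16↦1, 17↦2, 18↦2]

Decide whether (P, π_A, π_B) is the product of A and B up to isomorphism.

|A|·|B| = 6·3 = 18;  |P| = 19
  → cardinalities differ; no bijection possible.

Answer: NOT A VALID PRODUCT — |P|=19 ≠ |A|·|B|=18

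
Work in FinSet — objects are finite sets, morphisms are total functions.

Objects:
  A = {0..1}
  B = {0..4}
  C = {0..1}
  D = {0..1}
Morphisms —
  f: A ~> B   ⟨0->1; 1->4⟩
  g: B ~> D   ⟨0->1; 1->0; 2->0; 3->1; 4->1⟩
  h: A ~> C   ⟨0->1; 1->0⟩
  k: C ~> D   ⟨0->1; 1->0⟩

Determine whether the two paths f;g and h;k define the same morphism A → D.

Along f;g (path 1):
  0 f~>1 g~>0
  1 f~>4 g~>1
  ⟦path⟧₁ = ⟨0->0; 1->1⟩
Along h;k (path 2):
  0 h~>1 k~>0
  1 h~>0 k~>1
  ⟦path⟧₂ = ⟨0->0; 1->1⟩
Equal? YES — commutes

Answer: COMMUTES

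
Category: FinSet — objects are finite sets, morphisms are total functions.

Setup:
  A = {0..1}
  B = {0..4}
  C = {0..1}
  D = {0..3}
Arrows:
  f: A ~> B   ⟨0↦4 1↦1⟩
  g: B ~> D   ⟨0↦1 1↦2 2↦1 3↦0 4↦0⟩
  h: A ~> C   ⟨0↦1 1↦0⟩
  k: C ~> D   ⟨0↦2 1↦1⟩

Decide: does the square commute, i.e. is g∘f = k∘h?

Answer: DOES NOT COMMUTE

Trace:
1) trace f;g:
  0 f~>4 g~>0
  1 f~>1 g~>2
  ⟦path⟧₁ = ⟨0↦0 1↦2⟩
2) trace h;k:
  0 h~>1 k~>1
  1 h~>0 k~>2
  ⟦path⟧₂ = ⟨0↦1 1↦2⟩
Equal? differ; not commutative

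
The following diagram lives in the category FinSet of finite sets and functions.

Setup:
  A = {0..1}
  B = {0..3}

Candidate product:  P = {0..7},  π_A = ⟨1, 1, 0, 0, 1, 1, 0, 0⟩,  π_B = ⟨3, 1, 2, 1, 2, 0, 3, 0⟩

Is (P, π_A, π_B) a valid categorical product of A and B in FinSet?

|A|·|B| = 2·4 = 8;  |P| = 8
Check the pairing map k ↦ (π_A(k), π_B(k)):
  0 : (1,3)
  1 : (1,1)
  2 : (0,2)
  3 : (0,1)
  4 : (1,2)
  5 : (1,0)
  6 : (0,3)
  7 : (0,0)
distinct pairs in image: 8 / 8 needed
  → bijection onto A×B; projections well-typed.

Answer: VALID PRODUCT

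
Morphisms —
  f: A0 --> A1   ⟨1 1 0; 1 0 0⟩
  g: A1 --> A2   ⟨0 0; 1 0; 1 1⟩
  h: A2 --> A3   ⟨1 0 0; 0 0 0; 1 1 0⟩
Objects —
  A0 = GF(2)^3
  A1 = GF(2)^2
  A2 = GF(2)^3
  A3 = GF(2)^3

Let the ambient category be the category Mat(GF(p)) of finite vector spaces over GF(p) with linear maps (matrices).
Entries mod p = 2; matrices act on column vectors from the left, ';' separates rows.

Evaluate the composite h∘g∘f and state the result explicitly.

Answer: ⟨0 0 0; 0 0 0; 1 1 0⟩

Trace:
  e0=(1,0,0) f-->(1,1) g-->(0,1,0) h-->(0,0,1)
  e1=(0,1,0) f-->(1,0) g-->(0,1,1) h-->(0,0,1)
  e2=(0,0,1) f-->(0,0) g-->(0,0,0) h-->(0,0,0)
result: ⟨0 0 0; 0 0 0; 1 1 0⟩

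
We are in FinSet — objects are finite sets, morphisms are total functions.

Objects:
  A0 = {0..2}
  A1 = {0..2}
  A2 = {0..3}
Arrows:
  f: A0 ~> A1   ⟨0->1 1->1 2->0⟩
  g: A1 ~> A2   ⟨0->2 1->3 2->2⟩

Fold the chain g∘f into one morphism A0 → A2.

  0 f~>1 g~>3
  1 f~>1 g~>3
  2 f~>0 g~>2
⟦path⟧: ⟨0->3 1->3 2->2⟩

Answer: ⟨0->3 1->3 2->2⟩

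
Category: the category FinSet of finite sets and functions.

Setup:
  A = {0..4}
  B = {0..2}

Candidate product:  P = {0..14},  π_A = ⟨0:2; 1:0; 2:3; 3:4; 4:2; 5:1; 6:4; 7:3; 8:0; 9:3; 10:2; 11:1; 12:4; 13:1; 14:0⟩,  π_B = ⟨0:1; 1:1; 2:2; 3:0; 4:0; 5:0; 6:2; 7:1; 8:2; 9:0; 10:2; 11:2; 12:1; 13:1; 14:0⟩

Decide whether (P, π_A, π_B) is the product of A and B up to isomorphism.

Answer: VALID PRODUCT

Derivation:
|A|·|B| = 5·3 = 15;  |P| = 15
Check the pairing map k ↦ (π_A(k), π_B(k)):
  0 : (2,1)
  1 : (0,1)
  2 : (3,2)
  3 : (4,0)
  4 : (2,0)
  5 : (1,0)
  6 : (4,2)
  7 : (3,1)
  8 : (0,2)
  9 : (3,0)
  10 : (2,2)
  11 : (1,2)
  12 : (4,1)
  13 : (1,1)
  14 : (0,0)
distinct pairs in image: 15 / 15 needed
  → bijection onto A×B; projections well-typed.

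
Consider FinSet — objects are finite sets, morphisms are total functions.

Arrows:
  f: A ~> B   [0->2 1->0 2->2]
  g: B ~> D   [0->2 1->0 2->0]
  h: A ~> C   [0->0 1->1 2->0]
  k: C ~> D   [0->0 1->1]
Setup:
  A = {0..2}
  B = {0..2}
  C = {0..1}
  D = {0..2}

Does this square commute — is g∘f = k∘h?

Answer: DOES NOT COMMUTE

Trace:
1) trace f;g:
  0 f~>2 g~>0
  1 f~>0 g~>2
  2 f~>2 g~>0
  ⟦path⟧₁ = [0->0 1->2 2->0]
2) trace h;k:
  0 h~>0 k~>0
  1 h~>1 k~>1
  2 h~>0 k~>0
  ⟦path⟧₂ = [0->0 1->1 2->0]
Equal? differ; not commutative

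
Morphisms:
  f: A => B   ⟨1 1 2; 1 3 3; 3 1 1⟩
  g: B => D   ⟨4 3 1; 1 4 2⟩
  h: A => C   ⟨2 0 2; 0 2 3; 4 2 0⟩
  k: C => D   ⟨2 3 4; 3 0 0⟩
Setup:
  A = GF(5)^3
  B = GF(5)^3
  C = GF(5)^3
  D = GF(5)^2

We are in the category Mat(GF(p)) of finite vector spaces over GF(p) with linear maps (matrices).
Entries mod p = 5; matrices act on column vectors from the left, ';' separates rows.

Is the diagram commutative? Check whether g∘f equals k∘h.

1) trace f;g:
  e0=⟨1,0,0⟩ f=>⟨1,1,3⟩ g=>⟨0,1⟩
  e1=⟨0,1,0⟩ f=>⟨1,3,1⟩ g=>⟨4,0⟩
  e2=⟨0,0,1⟩ f=>⟨2,3,1⟩ g=>⟨3,1⟩
  result₁ = ⟨0 4 3; 1 0 1⟩
2) trace h;k:
  e0=⟨1,0,0⟩ h=>⟨2,0,4⟩ k=>⟨0,1⟩
  e1=⟨0,1,0⟩ h=>⟨0,2,2⟩ k=>⟨4,0⟩
  e2=⟨0,0,1⟩ h=>⟨2,3,0⟩ k=>⟨3,1⟩
  result₂ = ⟨0 4 3; 1 0 1⟩
Equal? same morphism ✓

Answer: COMMUTES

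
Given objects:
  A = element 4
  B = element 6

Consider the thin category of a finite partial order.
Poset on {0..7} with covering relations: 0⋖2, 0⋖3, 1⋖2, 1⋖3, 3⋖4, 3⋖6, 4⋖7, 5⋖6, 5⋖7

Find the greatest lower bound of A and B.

Lower bounds of A=4 and B=6: {0,1,3}
  0 ⊑ 3
  1 ⊑ 3
  3 ⊑ 3
glb = 3

Answer: A∧B = 3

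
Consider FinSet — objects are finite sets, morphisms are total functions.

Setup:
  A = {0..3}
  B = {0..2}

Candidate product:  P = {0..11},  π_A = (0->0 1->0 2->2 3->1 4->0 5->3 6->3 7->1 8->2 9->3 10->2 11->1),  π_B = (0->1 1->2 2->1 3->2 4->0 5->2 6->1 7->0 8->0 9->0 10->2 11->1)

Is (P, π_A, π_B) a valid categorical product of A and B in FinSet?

Answer: VALID PRODUCT

Derivation:
|A|·|B| = 4·3 = 12;  |P| = 12
Check the pairing map k ↦ (π_A(k), π_B(k)):
  0 -> (0,1)
  1 -> (0,2)
  2 -> (2,1)
  3 -> (1,2)
  4 -> (0,0)
  5 -> (3,2)
  6 -> (3,1)
  7 -> (1,0)
  8 -> (2,0)
  9 -> (3,0)
  10 -> (2,2)
  11 -> (1,1)
distinct pairs in image: 12 / 12 needed
  → bijection onto A×B; projections well-typed.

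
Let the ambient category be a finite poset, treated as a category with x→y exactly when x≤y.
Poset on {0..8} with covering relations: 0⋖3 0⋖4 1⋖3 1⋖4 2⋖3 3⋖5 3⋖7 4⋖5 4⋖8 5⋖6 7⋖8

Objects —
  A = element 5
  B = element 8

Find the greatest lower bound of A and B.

Lower bounds of A=5 and B=8: {0,1,2,3,4}
  maximal lower bounds 3 and 4 are incomparable: neither 3⊑4 nor 4⊑3
→ no greatest lower bound exists

Answer: NO MEET EXISTS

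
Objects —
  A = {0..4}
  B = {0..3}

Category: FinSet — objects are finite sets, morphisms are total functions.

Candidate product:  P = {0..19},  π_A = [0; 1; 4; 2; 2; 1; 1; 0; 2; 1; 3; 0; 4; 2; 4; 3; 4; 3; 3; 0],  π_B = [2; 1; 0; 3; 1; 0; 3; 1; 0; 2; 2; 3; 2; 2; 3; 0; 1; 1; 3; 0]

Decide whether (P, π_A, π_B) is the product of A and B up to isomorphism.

Answer: VALID PRODUCT

Derivation:
|A|·|B| = 5·4 = 20;  |P| = 20
Check the pairing map k ↦ (π_A(k), π_B(k)):
  0 ↦ (0,2)
  1 ↦ (1,1)
  2 ↦ (4,0)
  3 ↦ (2,3)
  4 ↦ (2,1)
  5 ↦ (1,0)
  6 ↦ (1,3)
  7 ↦ (0,1)
  8 ↦ (2,0)
  9 ↦ (1,2)
  10 ↦ (3,2)
  11 ↦ (0,3)
  12 ↦ (4,2)
  13 ↦ (2,2)
  14 ↦ (4,3)
  15 ↦ (3,0)
  16 ↦ (4,1)
  17 ↦ (3,1)
  18 ↦ (3,3)
  19 ↦ (0,0)
distinct pairs in image: 20 / 20 needed
  → bijection onto A×B; projections well-typed.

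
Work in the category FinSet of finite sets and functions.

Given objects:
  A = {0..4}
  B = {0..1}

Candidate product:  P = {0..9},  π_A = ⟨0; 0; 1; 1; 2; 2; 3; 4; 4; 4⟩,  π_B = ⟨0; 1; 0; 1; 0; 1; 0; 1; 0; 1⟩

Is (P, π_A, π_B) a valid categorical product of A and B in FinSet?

Answer: NOT A VALID PRODUCT — duplicate pair at indices 9,7

Trace:
|A|·|B| = 5·2 = 10;  |P| = 10
Check the pairing map k ↦ (π_A(k), π_B(k)):
  0 ↦ (0,0)
  1 ↦ (0,1)
  2 ↦ (1,0)
  3 ↦ (1,1)
  4 ↦ (2,0)
  5 ↦ (2,1)
  6 ↦ (3,0)
  7 ↦ (4,1)
  8 ↦ (4,0)
  9 ↦ (4,1)  ✗ repeats pair of k=7
distinct pairs in image: 9 / 10 needed
  → (4,1) hit at k=7 and k=9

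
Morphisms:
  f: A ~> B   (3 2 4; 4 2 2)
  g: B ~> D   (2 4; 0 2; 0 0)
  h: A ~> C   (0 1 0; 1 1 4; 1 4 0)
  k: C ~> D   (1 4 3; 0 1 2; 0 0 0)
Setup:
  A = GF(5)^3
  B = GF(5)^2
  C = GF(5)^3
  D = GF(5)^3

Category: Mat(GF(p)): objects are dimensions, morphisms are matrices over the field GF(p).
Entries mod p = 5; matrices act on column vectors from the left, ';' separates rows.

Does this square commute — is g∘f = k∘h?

Answer: COMMUTES

Trace:
1) trace f;g:
  e0=(1,0,0) f~>(3,4) g~>(2,3,0)
  e1=(0,1,0) f~>(2,2) g~>(2,4,0)
  e2=(0,0,1) f~>(4,2) g~>(1,4,0)
  result₁ = (2 2 1; 3 4 4; 0 0 0)
2) trace h;k:
  e0=(1,0,0) h~>(0,1,1) k~>(2,3,0)
  e1=(0,1,0) h~>(1,1,4) k~>(2,4,0)
  e2=(0,0,1) h~>(0,4,0) k~>(1,4,0)
  result₂ = (2 2 1; 3 4 4; 0 0 0)
Equal? same morphism ✓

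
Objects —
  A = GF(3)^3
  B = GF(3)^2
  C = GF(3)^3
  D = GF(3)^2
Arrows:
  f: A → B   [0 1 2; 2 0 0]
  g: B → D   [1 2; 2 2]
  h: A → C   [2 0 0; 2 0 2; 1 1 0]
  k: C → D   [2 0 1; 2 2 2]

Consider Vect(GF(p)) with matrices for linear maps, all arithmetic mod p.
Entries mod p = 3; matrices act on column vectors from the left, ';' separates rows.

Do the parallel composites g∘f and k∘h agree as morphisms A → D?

Answer: DOES NOT COMMUTE

Derivation:
Path 1 = f;g:
  e0=⟨1,0,0⟩ f→⟨0,2⟩ g→⟨1,1⟩
  e1=⟨0,1,0⟩ f→⟨1,0⟩ g→⟨1,2⟩
  e2=⟨0,0,1⟩ f→⟨2,0⟩ g→⟨2,1⟩
  result₁ = [1 1 2; 1 2 1]
Path 2 = h;k:
  e0=⟨1,0,0⟩ h→⟨2,2,1⟩ k→⟨2,1⟩
  e1=⟨0,1,0⟩ h→⟨0,0,1⟩ k→⟨1,2⟩
  e2=⟨0,0,1⟩ h→⟨0,2,0⟩ k→⟨0,1⟩
  result₂ = [2 1 0; 1 2 1]
Equal? distinct morphisms ✗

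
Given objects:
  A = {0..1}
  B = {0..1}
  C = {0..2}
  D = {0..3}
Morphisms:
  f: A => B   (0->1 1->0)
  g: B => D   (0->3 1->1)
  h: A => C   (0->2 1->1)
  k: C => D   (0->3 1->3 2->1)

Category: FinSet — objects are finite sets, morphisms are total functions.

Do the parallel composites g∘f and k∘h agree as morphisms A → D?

1) trace f;g:
  0 f=>1 g=>1
  1 f=>0 g=>3
  ⟦path⟧₁ = (0->1 1->3)
2) trace h;k:
  0 h=>2 k=>1
  1 h=>1 k=>3
  ⟦path⟧₂ = (0->1 1->3)
Equal? same morphism ✓

Answer: COMMUTES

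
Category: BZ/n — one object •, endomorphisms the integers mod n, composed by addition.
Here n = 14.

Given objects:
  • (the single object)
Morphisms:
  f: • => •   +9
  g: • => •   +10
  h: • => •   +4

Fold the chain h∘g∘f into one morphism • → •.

Answer: +9

Derivation:
  0 +9≡9 +10≡5 +4≡9  (mod 14)
result: +9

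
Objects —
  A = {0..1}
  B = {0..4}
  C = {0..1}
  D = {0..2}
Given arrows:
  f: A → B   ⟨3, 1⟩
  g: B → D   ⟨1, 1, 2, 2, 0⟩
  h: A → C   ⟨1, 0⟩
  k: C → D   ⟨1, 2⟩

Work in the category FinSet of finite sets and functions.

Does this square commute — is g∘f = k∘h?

Path 1 = f;g:
  0 f→3 g→2
  1 f→1 g→1
  result₁ = ⟨2, 1⟩
Path 2 = h;k:
  0 h→1 k→2
  1 h→0 k→1
  result₂ = ⟨2, 1⟩
Equal? YES — commutes

Answer: COMMUTES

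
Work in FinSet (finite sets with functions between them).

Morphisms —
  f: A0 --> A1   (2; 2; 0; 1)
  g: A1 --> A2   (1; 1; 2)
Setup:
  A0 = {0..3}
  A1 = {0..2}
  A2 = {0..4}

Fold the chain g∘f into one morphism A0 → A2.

Answer: (2; 2; 1; 1)

Work:
  0 f-->2 g-->2
  1 f-->2 g-->2
  2 f-->0 g-->1
  3 f-->1 g-->1
composite: (2; 2; 1; 1)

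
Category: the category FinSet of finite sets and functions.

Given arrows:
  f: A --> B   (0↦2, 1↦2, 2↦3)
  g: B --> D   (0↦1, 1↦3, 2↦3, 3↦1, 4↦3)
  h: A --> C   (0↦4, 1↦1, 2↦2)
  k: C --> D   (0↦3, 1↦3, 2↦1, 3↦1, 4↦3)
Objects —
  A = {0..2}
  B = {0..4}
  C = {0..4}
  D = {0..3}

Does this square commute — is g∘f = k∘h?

Along f;g (path 1):
  0 f-->2 g-->3
  1 f-->2 g-->3
  2 f-->3 g-->1
  result₁ = (0↦3, 1↦3, 2↦1)
Along h;k (path 2):
  0 h-->4 k-->3
  1 h-->1 k-->3
  2 h-->2 k-->1
  result₂ = (0↦3, 1↦3, 2↦1)
Equal? equal; square commutes

Answer: COMMUTES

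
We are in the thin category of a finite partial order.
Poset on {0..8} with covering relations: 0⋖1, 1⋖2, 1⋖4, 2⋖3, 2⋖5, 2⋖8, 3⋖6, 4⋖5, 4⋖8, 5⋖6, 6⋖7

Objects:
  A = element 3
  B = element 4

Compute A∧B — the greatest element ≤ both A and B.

{x : x⊑A ∧ x⊑B} = {0,1}  (A=3, B=4)
  0 ⊑ 1
  1 ⊑ 1
glb = 1

Answer: A∧B = 1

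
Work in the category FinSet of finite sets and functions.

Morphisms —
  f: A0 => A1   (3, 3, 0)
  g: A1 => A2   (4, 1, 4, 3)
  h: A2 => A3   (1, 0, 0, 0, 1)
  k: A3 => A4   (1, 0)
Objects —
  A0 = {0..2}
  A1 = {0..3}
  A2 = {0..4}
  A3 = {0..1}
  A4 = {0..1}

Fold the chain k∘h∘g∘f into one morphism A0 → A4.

Answer: (1, 1, 0)

Derivation:
  0 f=>3 g=>3 h=>0 k=>1
  1 f=>3 g=>3 h=>0 k=>1
  2 f=>0 g=>4 h=>1 k=>0
⟦path⟧: (1, 1, 0)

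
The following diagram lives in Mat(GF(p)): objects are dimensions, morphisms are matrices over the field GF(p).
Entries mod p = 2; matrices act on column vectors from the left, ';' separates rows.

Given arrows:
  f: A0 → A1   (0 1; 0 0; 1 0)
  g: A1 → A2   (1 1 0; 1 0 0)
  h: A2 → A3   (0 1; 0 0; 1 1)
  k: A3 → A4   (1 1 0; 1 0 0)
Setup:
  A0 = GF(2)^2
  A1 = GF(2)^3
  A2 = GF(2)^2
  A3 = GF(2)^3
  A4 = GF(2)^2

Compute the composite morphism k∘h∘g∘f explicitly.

  e0=[1,0] f→[0,0,1] g→[0,0] h→[0,0,0] k→[0,0]
  e1=[0,1] f→[1,0,0] g→[1,1] h→[1,0,0] k→[1,1]
⟦path⟧: (0 1; 0 1)

Answer: (0 1; 0 1)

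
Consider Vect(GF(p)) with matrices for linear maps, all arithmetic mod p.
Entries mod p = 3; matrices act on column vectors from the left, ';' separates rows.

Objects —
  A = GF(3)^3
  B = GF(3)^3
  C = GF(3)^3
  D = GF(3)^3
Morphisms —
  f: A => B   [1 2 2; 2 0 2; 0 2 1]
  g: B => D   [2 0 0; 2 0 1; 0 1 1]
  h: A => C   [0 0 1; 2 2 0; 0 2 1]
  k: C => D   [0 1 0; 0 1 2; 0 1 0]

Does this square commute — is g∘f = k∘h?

Along f;g (path 1):
  e0=[1,0,0] f=>[1,2,0] g=>[2,2,2]
  e1=[0,1,0] f=>[2,0,2] g=>[1,0,2]
  e2=[0,0,1] f=>[2,2,1] g=>[1,2,0]
  result₁ = [2 1 1; 2 0 2; 2 2 0]
Along h;k (path 2):
  e0=[1,0,0] h=>[0,2,0] k=>[2,2,2]
  e1=[0,1,0] h=>[0,2,2] k=>[2,0,2]
  e2=[0,0,1] h=>[1,0,1] k=>[0,2,0]
  result₂ = [2 2 0; 2 0 2; 2 2 0]
Equal? distinct morphisms ✗

Answer: DOES NOT COMMUTE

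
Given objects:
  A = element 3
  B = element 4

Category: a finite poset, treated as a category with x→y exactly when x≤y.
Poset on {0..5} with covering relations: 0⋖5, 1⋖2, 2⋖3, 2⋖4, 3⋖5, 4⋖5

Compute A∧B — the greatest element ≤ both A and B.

Common predecessors of 3,4: {1,2}
  1 ≤ 2
  2 ≤ 2
glb = 2

Answer: A∧B = 2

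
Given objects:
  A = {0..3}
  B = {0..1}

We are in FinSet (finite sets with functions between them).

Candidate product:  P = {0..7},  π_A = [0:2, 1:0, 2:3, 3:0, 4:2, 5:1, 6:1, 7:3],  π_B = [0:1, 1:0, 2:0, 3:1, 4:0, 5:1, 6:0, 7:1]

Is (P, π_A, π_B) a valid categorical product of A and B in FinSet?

|A|·|B| = 4·2 = 8;  |P| = 8
Check the pairing map k ↦ (π_A(k), π_B(k)):
  0 : (2,1)
  1 : (0,0)
  2 : (3,0)
  3 : (0,1)
  4 : (2,0)
  5 : (1,1)
  6 : (1,0)
  7 : (3,1)
distinct pairs in image: 8 / 8 needed
  → bijection onto A×B; projections well-typed.

Answer: VALID PRODUCT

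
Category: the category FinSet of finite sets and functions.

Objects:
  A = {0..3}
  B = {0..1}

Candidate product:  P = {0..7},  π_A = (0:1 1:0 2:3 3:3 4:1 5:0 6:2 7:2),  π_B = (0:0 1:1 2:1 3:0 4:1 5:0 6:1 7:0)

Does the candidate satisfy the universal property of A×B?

Answer: VALID PRODUCT

Trace:
|A|·|B| = 4·2 = 8;  |P| = 8
Check the pairing map k ↦ (π_A(k), π_B(k)):
  0 : (1,0)
  1 : (0,1)
  2 : (3,1)
  3 : (3,0)
  4 : (1,1)
  5 : (0,0)
  6 : (2,1)
  7 : (2,0)
distinct pairs in image: 8 / 8 needed
  → bijection onto A×B; projections well-typed.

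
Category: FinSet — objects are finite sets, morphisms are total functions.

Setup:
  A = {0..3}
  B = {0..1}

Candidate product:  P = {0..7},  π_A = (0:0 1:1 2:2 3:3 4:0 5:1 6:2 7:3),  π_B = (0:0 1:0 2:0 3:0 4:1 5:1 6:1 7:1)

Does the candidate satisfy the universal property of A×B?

Answer: VALID PRODUCT

Work:
|A|·|B| = 4·2 = 8;  |P| = 8
Check the pairing map k ↦ (π_A(k), π_B(k)):
  0 : (0,0)
  1 : (1,0)
  2 : (2,0)
  3 : (3,0)
  4 : (0,1)
  5 : (1,1)
  6 : (2,1)
  7 : (3,1)
distinct pairs in image: 8 / 8 needed
  → bijection onto A×B; projections well-typed.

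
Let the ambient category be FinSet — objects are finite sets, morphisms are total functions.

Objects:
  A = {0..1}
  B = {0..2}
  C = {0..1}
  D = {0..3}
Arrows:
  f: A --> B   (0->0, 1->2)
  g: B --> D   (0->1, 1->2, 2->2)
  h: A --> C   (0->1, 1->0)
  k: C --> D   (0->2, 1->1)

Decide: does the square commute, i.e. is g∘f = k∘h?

Along f;g (path 1):
  0 f-->0 g-->1
  1 f-->2 g-->2
  composite₁ = (0->1, 1->2)
Along h;k (path 2):
  0 h-->1 k-->1
  1 h-->0 k-->2
  composite₂ = (0->1, 1->2)
Equal? equal; square commutes

Answer: COMMUTES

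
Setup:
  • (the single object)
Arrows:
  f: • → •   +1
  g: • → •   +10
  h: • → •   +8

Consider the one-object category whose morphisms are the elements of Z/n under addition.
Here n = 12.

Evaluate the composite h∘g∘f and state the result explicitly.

  0 +1≡1 +10≡11 +8≡7  (mod 12)
composite: +7

Answer: +7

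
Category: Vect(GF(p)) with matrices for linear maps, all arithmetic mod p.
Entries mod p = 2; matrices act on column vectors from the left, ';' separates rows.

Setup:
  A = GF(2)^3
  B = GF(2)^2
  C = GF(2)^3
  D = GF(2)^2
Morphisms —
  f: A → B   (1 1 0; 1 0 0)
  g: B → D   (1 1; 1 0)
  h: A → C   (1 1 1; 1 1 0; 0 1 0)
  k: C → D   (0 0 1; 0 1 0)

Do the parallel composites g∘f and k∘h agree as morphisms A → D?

Along f;g (path 1):
  e0=(1,0,0) f→(1,1) g→(0,1)
  e1=(0,1,0) f→(1,0) g→(1,1)
  e2=(0,0,1) f→(0,0) g→(0,0)
  result₁ = (0 1 0; 1 1 0)
Along h;k (path 2):
  e0=(1,0,0) h→(1,1,0) k→(0,1)
  e1=(0,1,0) h→(1,1,1) k→(1,1)
  e2=(0,0,1) h→(1,0,0) k→(0,0)
  result₂ = (0 1 0; 1 1 0)
Equal? same morphism ✓

Answer: COMMUTES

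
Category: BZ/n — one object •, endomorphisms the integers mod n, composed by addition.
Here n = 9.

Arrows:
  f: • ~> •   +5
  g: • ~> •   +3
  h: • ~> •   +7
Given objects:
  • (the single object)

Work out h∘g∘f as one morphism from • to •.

  0 +5≡5 +3≡8 +7≡6  (mod 9)
⟦path⟧: +6

Answer: +6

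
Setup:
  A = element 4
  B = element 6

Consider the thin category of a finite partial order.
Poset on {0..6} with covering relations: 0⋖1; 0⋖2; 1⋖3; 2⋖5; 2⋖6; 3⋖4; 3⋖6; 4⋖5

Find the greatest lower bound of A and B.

Answer: A∧B = 3

Trace:
Lower bounds of A=4 and B=6: {0,1,3}
  0 ≤ 3
  1 ≤ 3
  3 ≤ 3
glb = 3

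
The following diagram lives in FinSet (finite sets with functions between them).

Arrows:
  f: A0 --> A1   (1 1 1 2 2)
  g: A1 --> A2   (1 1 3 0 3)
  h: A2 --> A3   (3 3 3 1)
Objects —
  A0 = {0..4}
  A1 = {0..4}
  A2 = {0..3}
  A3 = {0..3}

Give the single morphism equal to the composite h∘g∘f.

Answer: (3 3 3 1 1)

Work:
  0 f-->1 g-->1 h-->3
  1 f-->1 g-->1 h-->3
  2 f-->1 g-->1 h-->3
  3 f-->2 g-->3 h-->1
  4 f-->2 g-->3 h-->1
result: (3 3 3 1 1)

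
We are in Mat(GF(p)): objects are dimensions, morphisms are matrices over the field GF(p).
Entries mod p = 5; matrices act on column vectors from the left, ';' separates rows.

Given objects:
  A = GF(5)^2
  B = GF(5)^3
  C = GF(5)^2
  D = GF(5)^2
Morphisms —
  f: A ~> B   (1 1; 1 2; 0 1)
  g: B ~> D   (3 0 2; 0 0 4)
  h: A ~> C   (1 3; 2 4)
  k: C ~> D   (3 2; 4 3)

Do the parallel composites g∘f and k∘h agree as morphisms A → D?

1) trace f;g:
  e0=(1,0) f~>(1,1,0) g~>(3,0)
  e1=(0,1) f~>(1,2,1) g~>(0,4)
  ⟦path⟧₁ = (3 0; 0 4)
2) trace h;k:
  e0=(1,0) h~>(1,2) k~>(2,0)
  e1=(0,1) h~>(3,4) k~>(2,4)
  ⟦path⟧₂ = (2 2; 0 4)
Equal? distinct morphisms ✗

Answer: DOES NOT COMMUTE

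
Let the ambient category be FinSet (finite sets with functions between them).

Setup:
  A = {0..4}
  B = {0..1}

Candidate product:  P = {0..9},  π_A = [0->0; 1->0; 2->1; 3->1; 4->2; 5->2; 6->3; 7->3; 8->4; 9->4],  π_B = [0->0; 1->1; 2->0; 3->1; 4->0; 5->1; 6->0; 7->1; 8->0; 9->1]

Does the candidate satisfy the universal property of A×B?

|A|·|B| = 5·2 = 10;  |P| = 10
Check the pairing map k ↦ (π_A(k), π_B(k)):
  0 -> (0,0)
  1 -> (0,1)
  2 -> (1,0)
  3 -> (1,1)
  4 -> (2,0)
  5 -> (2,1)
  6 -> (3,0)
  7 -> (3,1)
  8 -> (4,0)
  9 -> (4,1)
distinct pairs in image: 10 / 10 needed
  → bijection onto A×B; projections well-typed.

Answer: VALID PRODUCT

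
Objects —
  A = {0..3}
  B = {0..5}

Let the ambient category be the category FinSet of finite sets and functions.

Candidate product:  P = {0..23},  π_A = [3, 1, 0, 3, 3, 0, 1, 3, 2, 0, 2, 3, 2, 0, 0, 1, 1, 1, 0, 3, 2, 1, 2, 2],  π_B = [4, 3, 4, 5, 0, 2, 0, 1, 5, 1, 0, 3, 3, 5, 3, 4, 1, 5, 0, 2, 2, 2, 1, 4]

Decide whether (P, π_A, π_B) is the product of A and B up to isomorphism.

Answer: VALID PRODUCT

Trace:
|A|·|B| = 4·6 = 24;  |P| = 24
Check the pairing map k ↦ (π_A(k), π_B(k)):
  0 -> (3,4)
  1 -> (1,3)
  2 -> (0,4)
  3 -> (3,5)
  4 -> (3,0)
  5 -> (0,2)
  6 -> (1,0)
  7 -> (3,1)
  8 -> (2,5)
  9 -> (0,1)
  10 -> (2,0)
  11 -> (3,3)
  12 -> (2,3)
  13 -> (0,5)
  14 -> (0,3)
  15 -> (1,4)
  16 -> (1,1)
  17 -> (1,5)
  18 -> (0,0)
  19 -> (3,2)
  20 -> (2,2)
  21 -> (1,2)
  22 -> (2,1)
  23 -> (2,4)
distinct pairs in image: 24 / 24 needed
  → bijection onto A×B; projections well-typed.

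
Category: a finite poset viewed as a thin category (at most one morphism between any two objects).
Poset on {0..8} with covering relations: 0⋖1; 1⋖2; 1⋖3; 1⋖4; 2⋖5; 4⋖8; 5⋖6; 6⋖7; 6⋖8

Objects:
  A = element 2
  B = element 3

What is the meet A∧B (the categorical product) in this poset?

Lower bounds of A=2 and B=3: {0,1}
  0 ≤ 1
  1 ≤ 1
glb = 1

Answer: A∧B = 1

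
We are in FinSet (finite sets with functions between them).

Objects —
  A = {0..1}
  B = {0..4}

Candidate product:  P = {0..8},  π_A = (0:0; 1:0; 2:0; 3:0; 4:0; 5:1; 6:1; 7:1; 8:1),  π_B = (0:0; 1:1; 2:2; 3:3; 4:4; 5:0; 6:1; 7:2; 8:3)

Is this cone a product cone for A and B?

|A|·|B| = 2·5 = 10;  |P| = 9
  → cardinalities differ; no bijection possible.

Answer: NOT A VALID PRODUCT — |P|=9 ≠ |A|·|B|=10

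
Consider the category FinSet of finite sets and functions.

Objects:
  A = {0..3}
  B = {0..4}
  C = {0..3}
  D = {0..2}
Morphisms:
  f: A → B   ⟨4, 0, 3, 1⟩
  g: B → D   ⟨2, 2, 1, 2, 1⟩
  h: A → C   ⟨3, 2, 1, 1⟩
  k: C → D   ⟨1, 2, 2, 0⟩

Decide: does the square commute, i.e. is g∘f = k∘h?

Answer: DOES NOT COMMUTE

Work:
Path 1 = f;g:
  0 f→4 g→1
  1 f→0 g→2
  2 f→3 g→2
  3 f→1 g→2
  result₁ = ⟨1, 2, 2, 2⟩
Path 2 = h;k:
  0 h→3 k→0
  1 h→2 k→2
  2 h→1 k→2
  3 h→1 k→2
  result₂ = ⟨0, 2, 2, 2⟩
Equal? differ; not commutative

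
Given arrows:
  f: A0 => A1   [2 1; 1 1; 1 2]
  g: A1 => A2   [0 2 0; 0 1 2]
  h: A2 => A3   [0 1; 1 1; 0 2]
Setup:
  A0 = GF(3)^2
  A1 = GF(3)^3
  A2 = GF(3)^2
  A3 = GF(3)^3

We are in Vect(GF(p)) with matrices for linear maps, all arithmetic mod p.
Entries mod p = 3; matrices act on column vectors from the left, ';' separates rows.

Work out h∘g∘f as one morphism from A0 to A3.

  e0=(1,0) f=>(2,1,1) g=>(2,0) h=>(0,2,0)
  e1=(0,1) f=>(1,1,2) g=>(2,2) h=>(2,1,1)
composite: [0 2; 2 1; 0 1]

Answer: [0 2; 2 1; 0 1]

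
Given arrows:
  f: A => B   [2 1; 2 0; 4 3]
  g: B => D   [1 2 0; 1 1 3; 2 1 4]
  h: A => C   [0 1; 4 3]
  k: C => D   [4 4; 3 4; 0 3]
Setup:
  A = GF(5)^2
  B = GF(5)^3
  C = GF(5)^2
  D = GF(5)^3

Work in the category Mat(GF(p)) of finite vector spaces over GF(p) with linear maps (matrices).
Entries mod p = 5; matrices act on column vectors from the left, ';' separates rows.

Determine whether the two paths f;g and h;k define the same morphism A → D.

Answer: COMMUTES

Work:
Path 1 = f;g:
  e0=(1,0) f=>(2,2,4) g=>(1,1,2)
  e1=(0,1) f=>(1,0,3) g=>(1,0,4)
  ⟦path⟧₁ = [1 1; 1 0; 2 4]
Path 2 = h;k:
  e0=(1,0) h=>(0,4) k=>(1,1,2)
  e1=(0,1) h=>(1,3) k=>(1,0,4)
  ⟦path⟧₂ = [1 1; 1 0; 2 4]
Equal? equal; square commutes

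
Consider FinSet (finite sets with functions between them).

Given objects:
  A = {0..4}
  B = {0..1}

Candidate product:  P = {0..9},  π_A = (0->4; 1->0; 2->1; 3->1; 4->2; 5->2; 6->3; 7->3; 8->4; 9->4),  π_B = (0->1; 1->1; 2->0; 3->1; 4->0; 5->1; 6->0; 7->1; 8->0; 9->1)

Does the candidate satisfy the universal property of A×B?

|A|·|B| = 5·2 = 10;  |P| = 10
Check the pairing map k ↦ (π_A(k), π_B(k)):
  0 -> (4,1)
  1 -> (0,1)
  2 -> (1,0)
  3 -> (1,1)
  4 -> (2,0)
  5 -> (2,1)
  6 -> (3,0)
  7 -> (3,1)
  8 -> (4,0)
  9 -> (4,1)  ✗ repeats pair of k=0
distinct pairs in image: 9 / 10 needed
  → (4,1) hit at k=0 and k=9

Answer: NOT A VALID PRODUCT — duplicate pair at indices 9,0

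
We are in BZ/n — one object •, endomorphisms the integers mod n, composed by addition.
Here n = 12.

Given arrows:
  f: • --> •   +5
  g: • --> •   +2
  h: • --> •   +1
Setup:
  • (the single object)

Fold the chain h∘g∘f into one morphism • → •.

  0 +5≡5 +2≡7 +1≡8  (mod 12)
composite: +8

Answer: +8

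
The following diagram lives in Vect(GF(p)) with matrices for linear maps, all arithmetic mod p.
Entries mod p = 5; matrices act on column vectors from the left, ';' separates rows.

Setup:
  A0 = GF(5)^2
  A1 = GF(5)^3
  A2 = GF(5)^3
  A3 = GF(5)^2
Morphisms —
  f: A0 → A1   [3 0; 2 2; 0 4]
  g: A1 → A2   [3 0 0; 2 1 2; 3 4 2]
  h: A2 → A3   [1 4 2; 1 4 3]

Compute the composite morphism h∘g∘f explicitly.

Answer: [0 2; 2 3]

Trace:
  e0=⟨1,0⟩ f→⟨3,2,0⟩ g→⟨4,3,2⟩ h→⟨0,2⟩
  e1=⟨0,1⟩ f→⟨0,2,4⟩ g→⟨0,0,1⟩ h→⟨2,3⟩
composite: [0 2; 2 3]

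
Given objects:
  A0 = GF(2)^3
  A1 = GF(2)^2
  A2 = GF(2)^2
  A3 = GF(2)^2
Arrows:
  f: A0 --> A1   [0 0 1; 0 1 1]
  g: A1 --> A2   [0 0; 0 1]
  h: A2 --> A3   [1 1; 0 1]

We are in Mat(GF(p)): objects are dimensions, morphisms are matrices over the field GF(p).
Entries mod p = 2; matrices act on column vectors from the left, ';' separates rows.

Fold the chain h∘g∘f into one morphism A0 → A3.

  e0=⟨1,0,0⟩ f-->⟨0,0⟩ g-->⟨0,0⟩ h-->⟨0,0⟩
  e1=⟨0,1,0⟩ f-->⟨0,1⟩ g-->⟨0,1⟩ h-->⟨1,1⟩
  e2=⟨0,0,1⟩ f-->⟨1,1⟩ g-->⟨0,1⟩ h-->⟨1,1⟩
⟦path⟧: [0 1 1; 0 1 1]

Answer: [0 1 1; 0 1 1]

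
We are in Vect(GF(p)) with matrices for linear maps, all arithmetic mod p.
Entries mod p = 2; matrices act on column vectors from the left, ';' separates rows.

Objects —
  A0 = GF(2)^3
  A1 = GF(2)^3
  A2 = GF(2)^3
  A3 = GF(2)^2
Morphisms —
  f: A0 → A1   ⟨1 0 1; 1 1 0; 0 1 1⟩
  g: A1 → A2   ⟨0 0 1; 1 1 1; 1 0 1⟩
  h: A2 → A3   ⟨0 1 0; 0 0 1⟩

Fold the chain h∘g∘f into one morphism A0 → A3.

Answer: ⟨0 0 0; 1 1 0⟩

Derivation:
  e0=[1,0,0] f→[1,1,0] g→[0,0,1] h→[0,1]
  e1=[0,1,0] f→[0,1,1] g→[1,0,1] h→[0,1]
  e2=[0,0,1] f→[1,0,1] g→[1,0,0] h→[0,0]
composite: ⟨0 0 0; 1 1 0⟩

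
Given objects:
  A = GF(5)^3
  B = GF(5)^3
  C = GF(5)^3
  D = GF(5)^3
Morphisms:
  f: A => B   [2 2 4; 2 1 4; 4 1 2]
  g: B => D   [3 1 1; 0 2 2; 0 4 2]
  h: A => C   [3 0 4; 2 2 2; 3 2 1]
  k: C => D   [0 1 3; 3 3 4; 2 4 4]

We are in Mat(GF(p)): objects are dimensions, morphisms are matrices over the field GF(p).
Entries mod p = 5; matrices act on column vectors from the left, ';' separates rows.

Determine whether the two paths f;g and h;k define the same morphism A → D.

Path 1 = f;g:
  e0=[1,0,0] f=>[2,2,4] g=>[2,2,1]
  e1=[0,1,0] f=>[2,1,1] g=>[3,4,1]
  e2=[0,0,1] f=>[4,4,2] g=>[3,2,0]
  result₁ = [2 3 3; 2 4 2; 1 1 0]
Path 2 = h;k:
  e0=[1,0,0] h=>[3,2,3] k=>[1,2,1]
  e1=[0,1,0] h=>[0,2,2] k=>[3,4,1]
  e2=[0,0,1] h=>[4,2,1] k=>[0,2,0]
  result₂ = [1 3 0; 2 4 2; 1 1 0]
Equal? distinct morphisms ✗

Answer: DOES NOT COMMUTE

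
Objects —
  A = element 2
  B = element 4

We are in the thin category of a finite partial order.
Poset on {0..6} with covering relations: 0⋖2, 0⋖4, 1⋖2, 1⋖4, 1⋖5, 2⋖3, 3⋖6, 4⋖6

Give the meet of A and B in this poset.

Answer: NO MEET EXISTS

Trace:
Common predecessors of 2,4: {0,1}
  maximal lower bounds 0 and 1 are incomparable: neither 0⊑1 nor 1⊑0
→ no greatest lower bound exists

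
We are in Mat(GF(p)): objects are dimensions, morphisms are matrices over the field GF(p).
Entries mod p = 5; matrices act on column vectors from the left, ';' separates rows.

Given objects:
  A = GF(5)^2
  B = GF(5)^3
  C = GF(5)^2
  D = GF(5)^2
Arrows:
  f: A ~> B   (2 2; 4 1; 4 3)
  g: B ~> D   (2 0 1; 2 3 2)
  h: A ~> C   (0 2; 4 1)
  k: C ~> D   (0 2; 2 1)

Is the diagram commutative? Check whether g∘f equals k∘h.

1) trace f;g:
  e0=[1,0] f~>[2,4,4] g~>[3,4]
  e1=[0,1] f~>[2,1,3] g~>[2,3]
  result₁ = (3 2; 4 3)
2) trace h;k:
  e0=[1,0] h~>[0,4] k~>[3,4]
  e1=[0,1] h~>[2,1] k~>[2,0]
  result₂ = (3 2; 4 0)
Equal? NO — does not commute

Answer: DOES NOT COMMUTE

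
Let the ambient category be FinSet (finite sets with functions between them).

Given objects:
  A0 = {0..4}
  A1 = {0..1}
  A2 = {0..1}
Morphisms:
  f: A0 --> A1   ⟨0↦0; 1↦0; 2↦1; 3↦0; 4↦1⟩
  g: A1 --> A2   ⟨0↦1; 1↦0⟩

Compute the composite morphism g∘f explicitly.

Answer: ⟨0↦1; 1↦1; 2↦0; 3↦1; 4↦0⟩

Work:
  0 f-->0 g-->1
  1 f-->0 g-->1
  2 f-->1 g-->0
  3 f-->0 g-->1
  4 f-->1 g-->0
⟦path⟧: ⟨0↦1; 1↦1; 2↦0; 3↦1; 4↦0⟩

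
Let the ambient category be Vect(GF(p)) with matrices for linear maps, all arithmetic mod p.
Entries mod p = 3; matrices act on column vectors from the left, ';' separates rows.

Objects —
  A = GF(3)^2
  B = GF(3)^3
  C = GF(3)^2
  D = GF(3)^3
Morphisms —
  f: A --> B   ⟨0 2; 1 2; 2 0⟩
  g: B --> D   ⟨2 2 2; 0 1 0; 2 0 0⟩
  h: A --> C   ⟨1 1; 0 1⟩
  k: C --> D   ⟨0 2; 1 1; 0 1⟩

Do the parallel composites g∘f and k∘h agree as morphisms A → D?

Answer: COMMUTES

Derivation:
Path 1 = f;g:
  e0=⟨1,0⟩ f-->⟨0,1,2⟩ g-->⟨0,1,0⟩
  e1=⟨0,1⟩ f-->⟨2,2,0⟩ g-->⟨2,2,1⟩
  ⟦path⟧₁ = ⟨0 2; 1 2; 0 1⟩
Path 2 = h;k:
  e0=⟨1,0⟩ h-->⟨1,0⟩ k-->⟨0,1,0⟩
  e1=⟨0,1⟩ h-->⟨1,1⟩ k-->⟨2,2,1⟩
  ⟦path⟧₂ = ⟨0 2; 1 2; 0 1⟩
Equal? same morphism ✓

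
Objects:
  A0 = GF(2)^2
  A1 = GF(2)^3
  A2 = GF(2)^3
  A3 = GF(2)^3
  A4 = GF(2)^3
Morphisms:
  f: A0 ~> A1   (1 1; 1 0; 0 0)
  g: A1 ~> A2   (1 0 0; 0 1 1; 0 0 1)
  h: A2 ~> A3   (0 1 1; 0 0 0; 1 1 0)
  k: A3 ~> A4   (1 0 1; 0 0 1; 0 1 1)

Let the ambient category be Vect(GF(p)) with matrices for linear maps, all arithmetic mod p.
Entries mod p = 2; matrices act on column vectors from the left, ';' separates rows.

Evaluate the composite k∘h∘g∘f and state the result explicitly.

Answer: (1 1; 0 1; 0 1)

Trace:
  e0=⟨1,0⟩ f~>⟨1,1,0⟩ g~>⟨1,1,0⟩ h~>⟨1,0,0⟩ k~>⟨1,0,0⟩
  e1=⟨0,1⟩ f~>⟨1,0,0⟩ g~>⟨1,0,0⟩ h~>⟨0,0,1⟩ k~>⟨1,1,1⟩
result: (1 1; 0 1; 0 1)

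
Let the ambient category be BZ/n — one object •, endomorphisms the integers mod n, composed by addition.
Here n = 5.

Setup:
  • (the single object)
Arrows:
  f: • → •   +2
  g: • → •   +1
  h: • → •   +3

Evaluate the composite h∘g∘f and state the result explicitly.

  0 +2≡2 +1≡3 +3≡1  (mod 5)
result: +1

Answer: +1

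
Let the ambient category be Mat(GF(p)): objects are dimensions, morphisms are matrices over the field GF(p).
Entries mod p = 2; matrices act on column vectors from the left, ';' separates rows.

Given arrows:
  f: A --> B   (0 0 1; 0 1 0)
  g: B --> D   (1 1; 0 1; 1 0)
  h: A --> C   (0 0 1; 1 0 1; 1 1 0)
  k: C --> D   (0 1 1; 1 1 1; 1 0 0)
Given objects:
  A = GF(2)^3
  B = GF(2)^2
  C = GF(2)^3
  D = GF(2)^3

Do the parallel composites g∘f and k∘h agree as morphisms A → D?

Answer: COMMUTES

Derivation:
1) trace f;g:
  e0=[1,0,0] f-->[0,0] g-->[0,0,0]
  e1=[0,1,0] f-->[0,1] g-->[1,1,0]
  e2=[0,0,1] f-->[1,0] g-->[1,0,1]
  ⟦path⟧₁ = (0 1 1; 0 1 0; 0 0 1)
2) trace h;k:
  e0=[1,0,0] h-->[0,1,1] k-->[0,0,0]
  e1=[0,1,0] h-->[0,0,1] k-->[1,1,0]
  e2=[0,0,1] h-->[1,1,0] k-->[1,0,1]
  ⟦path⟧₂ = (0 1 1; 0 1 0; 0 0 1)
Equal? equal; square commutes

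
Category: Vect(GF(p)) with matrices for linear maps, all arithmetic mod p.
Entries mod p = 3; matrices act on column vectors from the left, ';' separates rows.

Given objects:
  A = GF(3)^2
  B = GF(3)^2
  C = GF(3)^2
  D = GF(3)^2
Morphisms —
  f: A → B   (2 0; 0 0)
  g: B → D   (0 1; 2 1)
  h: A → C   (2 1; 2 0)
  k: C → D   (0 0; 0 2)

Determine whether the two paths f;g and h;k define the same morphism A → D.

Answer: COMMUTES

Work:
1) trace f;g:
  e0=⟨1,0⟩ f→⟨2,0⟩ g→⟨0,1⟩
  e1=⟨0,1⟩ f→⟨0,0⟩ g→⟨0,0⟩
  ⟦path⟧₁ = (0 0; 1 0)
2) trace h;k:
  e0=⟨1,0⟩ h→⟨2,2⟩ k→⟨0,1⟩
  e1=⟨0,1⟩ h→⟨1,0⟩ k→⟨0,0⟩
  ⟦path⟧₂ = (0 0; 1 0)
Equal? equal; square commutes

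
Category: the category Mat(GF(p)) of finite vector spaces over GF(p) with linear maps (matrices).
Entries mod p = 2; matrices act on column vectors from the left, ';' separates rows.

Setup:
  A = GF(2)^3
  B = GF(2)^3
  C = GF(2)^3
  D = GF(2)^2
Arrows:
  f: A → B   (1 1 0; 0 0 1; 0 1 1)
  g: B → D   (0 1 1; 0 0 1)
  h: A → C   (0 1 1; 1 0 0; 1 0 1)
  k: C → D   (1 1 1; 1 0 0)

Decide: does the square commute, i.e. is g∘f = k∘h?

Path 1 = f;g:
  e0=(1,0,0) f→(1,0,0) g→(0,0)
  e1=(0,1,0) f→(1,0,1) g→(1,1)
  e2=(0,0,1) f→(0,1,1) g→(0,1)
  composite₁ = (0 1 0; 0 1 1)
Path 2 = h;k:
  e0=(1,0,0) h→(0,1,1) k→(0,0)
  e1=(0,1,0) h→(1,0,0) k→(1,1)
  e2=(0,0,1) h→(1,0,1) k→(0,1)
  composite₂ = (0 1 0; 0 1 1)
Equal? YES — commutes

Answer: COMMUTES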